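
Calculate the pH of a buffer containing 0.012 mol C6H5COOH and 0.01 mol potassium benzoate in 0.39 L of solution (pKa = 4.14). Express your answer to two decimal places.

pH = 4.06

pH = pKa + log([A⁻]/[HA]) = 4.14 + log(0.01/0.012)
pH = 4.14 + (-0.079) = 4.06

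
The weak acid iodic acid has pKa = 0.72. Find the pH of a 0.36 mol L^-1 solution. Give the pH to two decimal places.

HIO3 ⇌ IO3- + H+
Ka = 10^(−0.72) = 1.91 × 10^-1
Ka = [H+]²/(0.36 − [H+]) = 1.91 × 10^-1
[H+] is not negligible relative to C₀; solve [H+]² + 0.191·[H+] − 0.0688 = 0.
[H+] = [−0.191 + √(0.191² + 0.275)]/2 = 1.84 × 10^-1 M
pH = −log[H+] = −log(1.84 × 10^-1) = 0.74

pH = 0.74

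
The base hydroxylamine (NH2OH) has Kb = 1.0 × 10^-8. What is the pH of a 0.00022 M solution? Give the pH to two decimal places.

NH2OH + H2O ⇌ NH3OH+ + OH-
From the ICE table, Kb = [OH-]²/(0.00022 − [OH-]) = 1.0 × 10^-8.
Neglecting [OH-] in the denominator: [OH-] = √(1.0 × 10^-8 × 0.00022) = 1.48 × 10^-6 M
Check: 0.67% ionized — well under 5%, approximation valid.
pOH = −log(1.48 × 10^-6) = 5.83; pH = 14.00 − 5.83 = 8.17

pH = 8.17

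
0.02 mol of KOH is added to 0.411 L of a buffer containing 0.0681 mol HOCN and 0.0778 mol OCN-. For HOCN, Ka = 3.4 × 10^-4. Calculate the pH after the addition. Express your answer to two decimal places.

pH = 3.78

After neutralization: n(HOCN) = 0.0481 mol, n(OCN-) = 0.0978 mol.
pKa = −log(3.4 × 10^-4) = 3.469
pH = pKa + log([A⁻]/[HA]) = 3.469 + log(0.0978/0.0481) = 3.469 +0.308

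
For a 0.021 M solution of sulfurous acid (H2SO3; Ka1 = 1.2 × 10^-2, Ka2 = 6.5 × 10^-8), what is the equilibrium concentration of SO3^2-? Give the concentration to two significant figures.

First ionization gives [H+] ≈ [HSO3-] = 1.10 × 10^-2 M.
Second step: Ka2 = [H+][SO3^2-]/[HSO3-] ≈ [SO3^2-] (since [H+] ≈ [HSO3-]).
So [SO3^2-] ≈ Ka2.

6.5 × 10^-8 M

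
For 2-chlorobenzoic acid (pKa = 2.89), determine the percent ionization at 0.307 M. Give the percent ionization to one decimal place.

ClC6H4COOH ⇌ ClC6H4COO- + H+; let x = [H+] at equilibrium.
Ka = 10^(−2.89) = 1.29 × 10^-3
Ka = x²/(C₀ − x); solving the quadratic gives x = 1.93 × 10^-2 M.
% ionization = x/C₀ × 100% = 1.93 × 10^-2/0.307 × 100% = 6.3%

6.3%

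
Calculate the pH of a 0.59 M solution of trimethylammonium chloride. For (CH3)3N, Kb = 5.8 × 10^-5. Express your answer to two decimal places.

pH = 5.00

(CH3)3NH+ is the conjugate acid of the weak base (CH3)3N.
Ka = Kw/Kb = 1.0×10^-14 / 5.8 × 10^-5 = 1.72 × 10^-10
Ka = x²/(0.59 − x) = 1.72 × 10^-10
Assume x ≪ 0.59: x ≈ √(1.72 × 10^-10 × 0.59) = 1.01 × 10^-5 M
Check: 0.0017% ionized — well under 5%, approximation valid.
pH = −log[H+] = −log(1.01 × 10^-5) = 5.00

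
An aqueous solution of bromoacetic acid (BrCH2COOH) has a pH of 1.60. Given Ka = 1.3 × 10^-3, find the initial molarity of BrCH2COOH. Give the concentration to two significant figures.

[H+] = 10^(-1.60) = 2.51 × 10^-2 M = x
Ka = x²/(C₀ − x) ⇒ C₀ = x + x²/Ka
C₀ = 2.51 × 10^-2 + (2.51 × 10^-2)²/(1.3 × 10^-3) = 5.10 × 10^-1 M

C₀ = 5.1 × 10^-1 M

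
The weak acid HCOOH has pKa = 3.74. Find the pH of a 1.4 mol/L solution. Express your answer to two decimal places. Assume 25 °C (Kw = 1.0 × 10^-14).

HCOOH ⇌ HCOO- + H+
Ka = 10^(−3.74) = 1.82 × 10^-4
Let x = [H+] at equilibrium. Ka = x²/(1.4 − x).
Since Ka ≪ C₀, x ≈ √(Ka·C₀) = 1.60 × 10^-2 M.
Check: 1.1% ionized — well under 5%, approximation valid.
pH = −log[H+] = −log(1.60 × 10^-2) = 1.80

pH = 1.80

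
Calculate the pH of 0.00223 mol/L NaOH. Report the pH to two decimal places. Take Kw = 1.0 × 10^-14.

NaOH is a strong base; [OH-] = 0.00223 M.
pOH = -log(0.00223) = 2.65
pH = 14.00 - 2.65 = 11.35

pH = 11.35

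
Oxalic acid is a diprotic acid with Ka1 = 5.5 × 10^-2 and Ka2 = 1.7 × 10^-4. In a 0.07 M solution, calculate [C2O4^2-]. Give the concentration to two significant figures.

First ionization gives [H+] ≈ [HC2O4-] = 4.04 × 10^-2 M.
Second step: Ka2 = [H+][C2O4^2-]/[HC2O4-] ≈ [C2O4^2-] (since [H+] ≈ [HC2O4-]).
So [C2O4^2-] ≈ Ka2.

1.7 × 10^-4 M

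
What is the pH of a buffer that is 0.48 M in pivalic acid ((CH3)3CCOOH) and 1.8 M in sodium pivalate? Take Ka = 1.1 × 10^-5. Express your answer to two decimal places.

pH = 5.53

pKa = −log(1.1 × 10^-5) = 4.959
Using pH = pKa + log([base]/[acid]) with [base]/[acid] = 1.8/0.48:
pH = 4.959 + (+0.574) = 5.53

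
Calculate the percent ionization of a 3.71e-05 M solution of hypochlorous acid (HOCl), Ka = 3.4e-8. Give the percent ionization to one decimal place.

HOCl ⇌ OCl- + H+; let x = [H+] at equilibrium.
x ≈ √(Ka·C₀) = √(3.4 × 10^-8 × 3.71e-05) = 1.12 × 10^-6 M
% ionization = x/C₀ × 100% = 1.12 × 10^-6/3.71e-05 × 100% = 3.0%

3.0%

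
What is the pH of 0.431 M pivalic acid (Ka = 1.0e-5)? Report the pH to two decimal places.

pH = 2.68

(CH3)3CCOOH ⇌ (CH3)3CCOO- + H+
From the ICE table, Ka = [H+]²/(0.431 − [H+]) = 1.0 × 10^-5.
Assume [H+] ≪ 0.431: [H+] ≈ √(1.0 × 10^-5 × 0.431) = 2.08 × 10^-3 M
pH = −log(2.08 × 10^-3) = 2.68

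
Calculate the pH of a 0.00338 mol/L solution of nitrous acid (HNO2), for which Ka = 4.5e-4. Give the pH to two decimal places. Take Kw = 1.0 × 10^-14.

HNO2 ⇌ NO2- + H+
From the ICE table, Ka = [H+]²/(0.00338 − [H+]) = 4.5 × 10^-4.
[H+] is not negligible relative to C₀; solve [H+]² + 0.00045·[H+] − 1.52e-06 = 0.
[H+] = (−Ka + √(Ka² + 4·Ka·C₀))/2 = 1.03 × 10^-3 M
pH = −log(1.03 × 10^-3) = 2.99

pH = 2.99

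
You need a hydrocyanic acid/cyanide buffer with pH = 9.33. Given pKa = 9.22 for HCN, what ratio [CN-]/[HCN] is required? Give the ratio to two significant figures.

ratio = 1.3

pH = pKa + log(r) ⇒ log(r) = 9.33 − 9.22 = +0.11
r = [CN-]/[HCN] = 10^(+0.11) = 1.29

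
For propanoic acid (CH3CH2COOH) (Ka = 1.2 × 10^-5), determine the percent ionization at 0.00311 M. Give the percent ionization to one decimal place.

6.0%

CH3CH2COOH ⇌ CH3CH2COO- + H+; let x = [H+] at equilibrium.
Solve x² + 1.2e-05x − 3.73e-08 = 0 → x = 1.87 × 10^-4 M
Fraction ionized = 1.87 × 10^-4 / 0.00311 = 0.0601 → 6.0%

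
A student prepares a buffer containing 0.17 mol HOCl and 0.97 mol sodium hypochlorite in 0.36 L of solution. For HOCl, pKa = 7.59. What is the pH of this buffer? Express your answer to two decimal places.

pH = pKa + log([A⁻]/[HA]) = 7.59 + log(0.97/0.17)
pH = 7.59 + (+0.756) = 8.35

pH = 8.35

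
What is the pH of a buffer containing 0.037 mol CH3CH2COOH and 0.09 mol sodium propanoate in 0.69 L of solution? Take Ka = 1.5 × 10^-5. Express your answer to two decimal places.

pKa = −log(1.5 × 10^-5) = 4.824
pH = pKa + log([A⁻]/[HA]) = 4.824 + log(0.09/0.037)
pH = 4.824 + (+0.386) = 5.21

pH = 5.21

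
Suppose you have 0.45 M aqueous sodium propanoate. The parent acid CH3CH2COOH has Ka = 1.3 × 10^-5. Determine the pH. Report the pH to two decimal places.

pH = 9.27

CH3CH2COO- is the conjugate base of the weak acid CH3CH2COOH.
Kb = Kw/Ka = 1.0×10^-14 / 1.3 × 10^-5 = 7.69 × 10^-10
From the ICE table, Kb = [OH-]²/(0.45 − [OH-]) = 7.69 × 10^-10.
Assume [OH-] ≪ 0.45: [OH-] ≈ √(7.69 × 10^-10 × 0.45) = 1.86 × 10^-5 M
Check: 0.0041% ionized — well under 5%, approximation valid.
pOH = −log(1.86 × 10^-5) = 4.73; pH = 14.00 − 4.73 = 9.27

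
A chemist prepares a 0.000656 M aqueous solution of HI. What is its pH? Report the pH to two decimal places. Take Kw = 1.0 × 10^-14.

pH = 3.18

HI is a strong acid and dissociates completely, so [H+] = 0.000656 M.
pH = -log(0.000656) = 3.18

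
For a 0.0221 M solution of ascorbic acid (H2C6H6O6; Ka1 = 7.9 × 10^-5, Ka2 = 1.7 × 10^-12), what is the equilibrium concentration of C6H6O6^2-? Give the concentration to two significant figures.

First ionization gives [H+] ≈ [HC6H6O6-] = 1.28 × 10^-3 M.
Second step: Ka2 = [H+][C6H6O6^2-]/[HC6H6O6-] ≈ [C6H6O6^2-] (since [H+] ≈ [HC6H6O6-]).
So [C6H6O6^2-] ≈ Ka2.

1.7 × 10^-12 M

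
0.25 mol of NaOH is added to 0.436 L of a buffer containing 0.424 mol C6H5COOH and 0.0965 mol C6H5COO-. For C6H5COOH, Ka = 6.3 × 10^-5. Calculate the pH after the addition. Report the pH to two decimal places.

pH = 4.50

OH- converts C6H5COOH to C6H5COO-: C6H5COOH → 0.174 mol, C6H5COO- → 0.347 mol.
pKa = −log(6.3 × 10^-5) = 4.201
Henderson–Hasselbalch with mole ratio 0.347/0.174: pH = 4.201 + (+0.300)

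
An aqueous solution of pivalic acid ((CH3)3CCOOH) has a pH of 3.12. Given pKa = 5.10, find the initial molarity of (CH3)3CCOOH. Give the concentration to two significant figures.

[H+] = 10^(-3.12) = 7.59 × 10^-4 M = x
Ka = 10^(−5.10) = 7.94 × 10^-6
Ka = x²/(C₀ − x) ⇒ C₀ = x + x²/Ka
C₀ = 7.59 × 10^-4 + (7.59 × 10^-4)²/(7.94 × 10^-6) = 7.33 × 10^-2 M

C₀ = 7.3 × 10^-2 M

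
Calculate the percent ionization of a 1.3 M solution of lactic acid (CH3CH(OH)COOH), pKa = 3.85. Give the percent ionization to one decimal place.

CH3CH(OH)COOH ⇌ CH3CH(OH)COO- + H+; let x = [H+] at equilibrium.
Ka = 10^(−3.85) = 1.41 × 10^-4
x ≈ √(Ka·C₀) = √(1.41 × 10^-4 × 1.3) = 1.35 × 10^-2 M
Fraction ionized = 1.35 × 10^-2 / 1.3 = 0.0104 → 1.0%

1.0%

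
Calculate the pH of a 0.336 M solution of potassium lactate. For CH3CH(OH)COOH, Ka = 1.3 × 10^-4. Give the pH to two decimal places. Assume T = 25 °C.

CH3CH(OH)COO- is the conjugate base of the weak acid CH3CH(OH)COOH.
Kb = Kw/Ka = 1.0×10^-14 / 1.3 × 10^-4 = 7.69 × 10^-11
From the ICE table, Kb = [OH-]²/(0.336 − [OH-]) = 7.69 × 10^-11.
Neglecting [OH-] in the denominator: [OH-] = √(7.69 × 10^-11 × 0.336) = 5.08 × 10^-6 M
([OH-]/C₀ = 0.0015% < 5%, so the approximation holds.)
pOH = −log(5.08 × 10^-6) = 5.29; pH = 14.00 − 5.29 = 8.71

pH = 8.71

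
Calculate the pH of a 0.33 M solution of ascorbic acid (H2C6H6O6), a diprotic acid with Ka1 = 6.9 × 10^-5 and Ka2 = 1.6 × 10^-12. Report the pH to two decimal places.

Ka1 ≫ Ka2, so treat the first dissociation as the only significant source of H+.
Ka1 = x²/(0.33 − x) = 6.9 × 10^-5
x ≈ √(6.9 × 10^-5 × 0.33) = 4.77 × 10^-3 M
pH = −log(4.77 × 10^-3) = 2.32

pH = 2.32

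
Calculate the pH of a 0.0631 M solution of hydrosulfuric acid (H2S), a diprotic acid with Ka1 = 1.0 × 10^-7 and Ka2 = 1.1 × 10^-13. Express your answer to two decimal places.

pH = 4.10

Since Ka1 ≫ Ka2, the first ionization dominates [H+].
Ka1 = x²/(0.0631 − x) = 1.0 × 10^-7
x ≈ √(1.0 × 10^-7 × 0.0631) = 7.94 × 10^-5 M
pH = −log(7.94 × 10^-5) = 4.10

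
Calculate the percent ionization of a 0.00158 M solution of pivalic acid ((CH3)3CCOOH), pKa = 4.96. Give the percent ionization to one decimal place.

(CH3)3CCOOH ⇌ (CH3)3CCOO- + H+; let x = [H+] at equilibrium.
Ka = 10^(−4.96) = 1.10 × 10^-5
Ka = x²/(C₀ − x); solving the quadratic gives x = 1.26 × 10^-4 M.
Fraction ionized = 1.26 × 10^-4 / 0.00158 = 0.0797 → 8.0%

8.0%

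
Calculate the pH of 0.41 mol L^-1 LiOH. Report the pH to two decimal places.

LiOH is a strong base; [OH-] = 0.41 M.
pOH = -log(0.41) = 0.39
pH = 14.00 - 0.39 = 13.61

pH = 13.61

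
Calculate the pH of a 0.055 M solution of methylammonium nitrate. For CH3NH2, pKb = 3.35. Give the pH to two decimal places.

pH = 5.95

CH3NH3+ is the conjugate acid of the weak base CH3NH2.
Kb = 10^(−3.35) = 4.47 × 10^-4
Ka = Kw/Kb = 1.0×10^-14 / 4.47 × 10^-4 = 2.24 × 10^-11
Ka = [H+]²/(0.055 − [H+]) = 2.24 × 10^-11
Neglecting [H+] in the denominator: [H+] = √(2.24 × 10^-11 × 0.055) = 1.11 × 10^-6 M
Check: 0.002% ionized — well under 5%, approximation valid.
pH = −log(1.11 × 10^-6) = 5.95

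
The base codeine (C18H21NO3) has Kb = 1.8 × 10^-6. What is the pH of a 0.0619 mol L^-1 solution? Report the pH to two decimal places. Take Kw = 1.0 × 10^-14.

pH = 10.52

C18H21NO3 + H2O ⇌ C18H22NO3+ + OH-
Kb = x²/(0.0619 − x) = 1.8 × 10^-6
Assume x ≪ 0.0619: x ≈ √(1.8 × 10^-6 × 0.0619) = 3.34 × 10^-4 M
pOH = 3.48, so pH = 14.00 − pOH = 10.52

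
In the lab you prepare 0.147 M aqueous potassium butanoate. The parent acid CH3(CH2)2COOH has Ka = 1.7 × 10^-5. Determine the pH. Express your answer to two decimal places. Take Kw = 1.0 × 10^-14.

CH3(CH2)2COO- is the conjugate base of the weak acid CH3(CH2)2COOH.
Kb = Kw/Ka = 1.0×10^-14 / 1.7 × 10^-5 = 5.88 × 10^-10
From the ICE table, Kb = [OH-]²/(0.147 − [OH-]) = 5.88 × 10^-10.
Neglecting [OH-] in the denominator: [OH-] = √(5.88 × 10^-10 × 0.147) = 9.30 × 10^-6 M
pOH = 5.03, so pH = 14.00 − pOH = 8.97

pH = 8.97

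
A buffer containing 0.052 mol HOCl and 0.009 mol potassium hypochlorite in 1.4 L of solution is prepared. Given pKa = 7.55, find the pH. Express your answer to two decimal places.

pH = 6.79

pH = pKa + log([A⁻]/[HA]) = 7.55 + log(0.009/0.052)
pH = 7.55 + (-0.762) = 6.79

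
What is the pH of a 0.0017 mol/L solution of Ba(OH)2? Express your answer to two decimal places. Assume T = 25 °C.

pH = 11.53

Ba(OH)2 is a strong base (each formula unit releases 2 OH-); [OH-] = 0.0034 M.
pOH = -log(0.0034) = 2.47
pH = 14.00 - 2.47 = 11.53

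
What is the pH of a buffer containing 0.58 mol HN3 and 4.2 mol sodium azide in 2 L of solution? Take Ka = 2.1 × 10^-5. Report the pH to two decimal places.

pH = 5.54

pKa = −log(2.1 × 10^-5) = 4.678
pH = pKa + log([A⁻]/[HA]) = 4.678 + log(4.2/0.58)
pH = 4.678 + (+0.860) = 5.54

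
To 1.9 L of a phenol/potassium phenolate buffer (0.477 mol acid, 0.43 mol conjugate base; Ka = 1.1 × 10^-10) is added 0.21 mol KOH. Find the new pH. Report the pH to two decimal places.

pH = 10.34

After neutralization: n(C6H5OH) = 0.267 mol, n(C6H5O-) = 0.64 mol.
pKa = −log(1.1 × 10^-10) = 9.959
pH = pKa + log(n_C6H5O-/n_C6H5OH) = 9.959 + log(0.64/0.267) = 9.959 + (+0.380)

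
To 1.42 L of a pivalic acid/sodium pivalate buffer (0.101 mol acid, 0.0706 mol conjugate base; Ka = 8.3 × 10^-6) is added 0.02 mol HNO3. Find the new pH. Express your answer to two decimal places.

pH = 4.70

After neutralization: n((CH3)3CCOOH) = 0.121 mol, n((CH3)3CCOO-) = 0.0506 mol.
pKa = −log(8.3 × 10^-6) = 5.081
pH = pKa + log([A⁻]/[HA]) = 5.081 + log(0.0506/0.121) = 5.081 -0.379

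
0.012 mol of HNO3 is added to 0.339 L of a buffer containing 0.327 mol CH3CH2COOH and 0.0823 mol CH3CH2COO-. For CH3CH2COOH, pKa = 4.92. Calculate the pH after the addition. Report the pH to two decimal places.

pH = 4.24

Added H+ converts CH3CH2COO- to CH3CH2COOH: CH3CH2COOH → 0.339 mol, CH3CH2COO- → 0.0703 mol.
pH = pKa + log(n_CH3CH2COO-/n_CH3CH2COOH) = 4.92 + log(0.0703/0.339) = 4.92 + (-0.683)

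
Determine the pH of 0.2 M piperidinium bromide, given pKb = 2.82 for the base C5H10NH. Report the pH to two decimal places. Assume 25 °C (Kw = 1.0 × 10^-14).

C5H10NH2+ is the conjugate acid of the weak base C5H10NH.
Kb = 10^(−2.82) = 1.51 × 10^-3
Ka = Kw/Kb = 1.0×10^-14 / 1.51 × 10^-3 = 6.62 × 10^-12
From the ICE table, Ka = [H+]²/(0.2 − [H+]) = 6.62 × 10^-12.
Neglecting [H+] in the denominator: [H+] = √(6.62 × 10^-12 × 0.2) = 1.15 × 10^-6 M
pH = −log[H+] = −log(1.15 × 10^-6) = 5.94

pH = 5.94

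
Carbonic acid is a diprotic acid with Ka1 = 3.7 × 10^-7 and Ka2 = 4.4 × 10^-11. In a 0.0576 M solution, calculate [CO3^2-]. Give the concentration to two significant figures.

4.4 × 10^-11 M

First ionization gives [H+] ≈ [HCO3-] = 1.46 × 10^-4 M.
Second step: Ka2 = [H+][CO3^2-]/[HCO3-] ≈ [CO3^2-] (since [H+] ≈ [HCO3-]).
So [CO3^2-] ≈ Ka2.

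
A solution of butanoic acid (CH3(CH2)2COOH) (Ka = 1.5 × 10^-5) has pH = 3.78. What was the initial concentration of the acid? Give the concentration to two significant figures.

C₀ = 2.0 × 10^-3 M

[H+] = 10^(-3.78) = 1.66 × 10^-4 M = x
Ka = x²/(C₀ − x) ⇒ C₀ = x + x²/Ka
C₀ = 1.66 × 10^-4 + (1.66 × 10^-4)²/(1.5 × 10^-5) = 2.00 × 10^-3 M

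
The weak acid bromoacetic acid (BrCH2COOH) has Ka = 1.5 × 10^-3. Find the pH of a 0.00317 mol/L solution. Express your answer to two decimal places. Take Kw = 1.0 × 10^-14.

pH = 2.81

BrCH2COOH ⇌ BrCH2COO- + H+
Let x = [H+] at equilibrium. Ka = x²/(0.00317 − x).
Here C₀/Ka ≈ 2.11, so the small-x approximation fails. Use the quadratic:
x = [−0.0015 + √(0.0015² + 1.9e-05)]/2 = 1.56 × 10^-3 M
pH = −log[H+] = −log(1.56 × 10^-3) = 2.81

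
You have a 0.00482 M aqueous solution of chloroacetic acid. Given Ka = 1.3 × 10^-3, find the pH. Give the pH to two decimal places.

pH = 2.71

ClCH2COOH ⇌ ClCH2COO- + H+
From the ICE table, Ka = [H+]²/(0.00482 − [H+]) = 1.3 × 10^-3.
[H+] is not negligible relative to C₀; solve [H+]² + 0.0013·[H+] − 6.27e-06 = 0.
[H+] = (−Ka + √(Ka² + 4·Ka·C₀))/2 = 1.94 × 10^-3 M
pH = −log[H+] = −log(1.94 × 10^-3) = 2.71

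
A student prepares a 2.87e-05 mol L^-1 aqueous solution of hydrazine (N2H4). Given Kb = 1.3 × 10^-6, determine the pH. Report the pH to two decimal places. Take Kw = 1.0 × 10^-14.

N2H4 + H2O ⇌ N2H5+ + OH-
Kb = [OH-]²/(2.87e-05 − [OH-]) = 1.3 × 10^-6
The 5% rule fails; solving [OH-]² + Kb·[OH-] − Kb·C₀ = 0 exactly:
[OH-] = [−1.3e-06 + √(1.3e-06² + 1.49e-10)]/2 = 5.49 × 10^-6 M
pOH = −log(5.49 × 10^-6) = 5.26; pH = 14.00 − 5.26 = 8.74

pH = 8.74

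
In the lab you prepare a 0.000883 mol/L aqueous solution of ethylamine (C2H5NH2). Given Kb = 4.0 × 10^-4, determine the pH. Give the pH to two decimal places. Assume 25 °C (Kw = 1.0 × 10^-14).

pH = 10.63

C2H5NH2 + H2O ⇌ C2H5NH3+ + OH-
From the ICE table, Kb = [OH-]²/(0.000883 − [OH-]) = 4.0 × 10^-4.
[OH-] is not negligible relative to C₀; solve [OH-]² + 0.0004·[OH-] − 3.53e-07 = 0.
[OH-] = [−0.0004 + √(0.0004² + 1.41e-06)]/2 = 4.27 × 10^-4 M
pOH = 3.37, so pH = 14.00 − pOH = 10.63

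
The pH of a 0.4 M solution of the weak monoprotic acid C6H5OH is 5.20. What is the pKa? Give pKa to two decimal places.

[H+] = 10^(-5.20) = 6.31 × 10^-6 M
At equilibrium [HA] = 0.4 − 6.31 × 10^-6 = 4.00 × 10^-1 M
Ka = [H+][A-]/[HA] = (6.31 × 10^-6)² / 4.00 × 10^-1 = 9.95 × 10^-11
pKa = -log(9.95 × 10^-11) = 10.00

pKa = 10.00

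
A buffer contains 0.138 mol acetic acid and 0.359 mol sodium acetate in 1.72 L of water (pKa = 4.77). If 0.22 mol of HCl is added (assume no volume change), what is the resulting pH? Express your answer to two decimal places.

After neutralization: n(CH3COOH) = 0.358 mol, n(CH3COO-) = 0.139 mol.
pH = pKa + log([A⁻]/[HA]) = 4.77 + log(0.139/0.358) = 4.77 -0.411

pH = 4.36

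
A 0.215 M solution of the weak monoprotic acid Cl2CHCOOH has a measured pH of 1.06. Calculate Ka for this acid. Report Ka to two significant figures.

[H+] = 10^(-1.06) = 8.71 × 10^-2 M
At equilibrium [HA] = 0.215 − 8.71 × 10^-2 = 1.28 × 10^-1 M
Ka = [H+][A-]/[HA] = (8.71 × 10^-2)² / 1.28 × 10^-1 = 5.9 × 10^-2

Ka = 5.9 × 10^-2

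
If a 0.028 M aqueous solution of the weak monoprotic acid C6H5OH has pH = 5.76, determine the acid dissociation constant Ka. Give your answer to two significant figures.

Ka = 1.1 × 10^-10

[H+] = 10^(-5.76) = 1.74 × 10^-6 M
At equilibrium [HA] = 0.028 − 1.74 × 10^-6 = 2.80 × 10^-2 M
Ka = [H+][A-]/[HA] = (1.74 × 10^-6)² / 2.80 × 10^-2 = 1.1 × 10^-10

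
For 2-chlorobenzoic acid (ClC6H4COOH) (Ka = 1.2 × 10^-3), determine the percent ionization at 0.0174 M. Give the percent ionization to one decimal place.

23.0%

ClC6H4COOH ⇌ ClC6H4COO- + H+; let x = [H+] at equilibrium.
Solve x² + 0.0012x − 2.09e-05 = 0 → x = 4.01 × 10^-3 M
% ionization = x/C₀ × 100% = 4.01 × 10^-3/0.0174 × 100% = 23.0%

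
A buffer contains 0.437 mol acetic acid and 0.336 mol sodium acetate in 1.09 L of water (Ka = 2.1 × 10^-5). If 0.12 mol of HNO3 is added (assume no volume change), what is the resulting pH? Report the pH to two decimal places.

After neutralization: n(CH3COOH) = 0.557 mol, n(CH3COO-) = 0.216 mol.
pKa = −log(2.1 × 10^-5) = 4.678
Henderson–Hasselbalch with mole ratio 0.216/0.557: pH = 4.678 + (-0.411)

pH = 4.27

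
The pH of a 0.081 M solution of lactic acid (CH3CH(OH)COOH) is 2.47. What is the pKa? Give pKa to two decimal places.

[H+] = 10^(-2.47) = 3.39 × 10^-3 M
At equilibrium [HA] = 0.081 − 3.39 × 10^-3 = 7.76 × 10^-2 M
Ka = [H+][A-]/[HA] = (3.39 × 10^-3)² / 7.76 × 10^-2 = 1.48 × 10^-4
pKa = -log(1.48 × 10^-4) = 3.83

pKa = 3.83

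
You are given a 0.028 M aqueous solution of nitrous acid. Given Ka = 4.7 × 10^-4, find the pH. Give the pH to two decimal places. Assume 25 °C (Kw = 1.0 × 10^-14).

pH = 2.47

HNO2 ⇌ NO2- + H+
From the ICE table, Ka = x²/(0.028 − x) = 4.7 × 10^-4.
Here C₀/Ka ≈ 59.6, so the small-x approximation fails. Use the quadratic:
x = [−0.00047 + √(0.00047² + 5.26e-05)]/2 = 3.40 × 10^-3 M
pH = −log[H+] = −log(3.40 × 10^-3) = 2.47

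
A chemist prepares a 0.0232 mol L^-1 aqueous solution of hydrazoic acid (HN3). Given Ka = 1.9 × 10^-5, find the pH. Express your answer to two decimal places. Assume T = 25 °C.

HN3 ⇌ N3- + H+
Ka = x²/(0.0232 − x) = 1.9 × 10^-5
Since Ka ≪ C₀, x ≈ √(Ka·C₀) = 6.64 × 10^-4 M.
(x/C₀ = 2.9% < 5%, so the approximation holds.)
pH = −log[H+] = −log(6.64 × 10^-4) = 3.18

pH = 3.18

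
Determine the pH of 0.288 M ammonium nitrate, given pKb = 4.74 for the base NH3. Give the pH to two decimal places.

NH4+ is the conjugate acid of the weak base NH3.
Kb = 10^(−4.74) = 1.82 × 10^-5
Ka = Kw/Kb = 1.0×10^-14 / 1.82 × 10^-5 = 5.49 × 10^-10
Ka = [H+]²/(0.288 − [H+]) = 5.49 × 10^-10
Since Ka ≪ C₀, [H+] ≈ √(Ka·C₀) = 1.26 × 10^-5 M.
Check: 0.0044% ionized — well under 5%, approximation valid.
pH = −log[H+] = −log(1.26 × 10^-5) = 4.90

pH = 4.90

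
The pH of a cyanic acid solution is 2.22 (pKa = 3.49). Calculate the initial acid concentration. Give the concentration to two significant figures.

[H+] = 10^(-2.22) = 6.03 × 10^-3 M = x
Ka = 10^(−3.49) = 3.24 × 10^-4
Ka = x²/(C₀ − x) ⇒ C₀ = x + x²/Ka
C₀ = 6.03 × 10^-3 + (6.03 × 10^-3)²/(3.24 × 10^-4) = 1.18 × 10^-1 M

C₀ = 1.2 × 10^-1 M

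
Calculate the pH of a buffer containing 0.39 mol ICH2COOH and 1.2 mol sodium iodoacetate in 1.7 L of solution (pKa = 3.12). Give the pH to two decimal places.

pH = 3.61

pH = pKa + log([A⁻]/[HA]) = 3.12 + log(1.2/0.39)
pH = 3.12 + (+0.488) = 3.61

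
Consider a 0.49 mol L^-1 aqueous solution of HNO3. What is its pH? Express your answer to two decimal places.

HNO3 is a strong acid and dissociates completely, so [H+] = 0.49 M.
pH = -log(0.49) = 0.31

pH = 0.31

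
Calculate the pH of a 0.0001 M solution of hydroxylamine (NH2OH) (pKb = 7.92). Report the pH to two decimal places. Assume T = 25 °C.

pH = 8.04

NH2OH + H2O ⇌ NH3OH+ + OH-
Kb = 10^(−7.92) = 1.20 × 10^-8
From the ICE table, Kb = x²/(0.0001 − x) = 1.20 × 10^-8.
Since Kb ≪ C₀, x ≈ √(Kb·C₀) = 1.10 × 10^-6 M.
Check: 1.1% ionized — well under 5%, approximation valid.
pOH = 5.96, so pH = 14.00 − pOH = 8.04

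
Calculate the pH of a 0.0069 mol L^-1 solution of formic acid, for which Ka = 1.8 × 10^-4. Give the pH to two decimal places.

HCOOH ⇌ HCOO- + H+
From the ICE table, Ka = [H+]²/(0.0069 − [H+]) = 1.8 × 10^-4.
Here C₀/Ka ≈ 38.3, so the small-[H+] approximation fails. Use the quadratic:
[H+] = (−Ka + √(Ka² + 4·Ka·C₀))/2 = 1.03 × 10^-3 M
pH = −log(1.03 × 10^-3) = 2.99

pH = 2.99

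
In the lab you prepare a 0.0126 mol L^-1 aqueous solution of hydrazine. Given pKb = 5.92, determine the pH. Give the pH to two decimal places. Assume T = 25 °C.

pH = 10.09

N2H4 + H2O ⇌ N2H5+ + OH-
Kb = 10^(−5.92) = 1.20 × 10^-6
Let x = [OH-] at equilibrium. Kb = x²/(0.0126 − x).
Neglecting x in the denominator: x = √(1.20 × 10^-6 × 0.0126) = 1.23 × 10^-4 M
Check: 0.98% ionized — well under 5%, approximation valid.
pOH = −log(1.23 × 10^-4) = 3.91; pH = 14.00 − 3.91 = 10.09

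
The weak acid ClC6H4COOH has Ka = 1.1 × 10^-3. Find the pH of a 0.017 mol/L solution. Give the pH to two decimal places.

pH = 2.42

ClC6H4COOH ⇌ ClC6H4COO- + H+
Ka = x²/(0.017 − x) = 1.1 × 10^-3
The 5% rule fails; solving x² + Ka·x − Ka·C₀ = 0 exactly:
x = (−Ka + √(Ka² + 4·Ka·C₀))/2 = 3.81 × 10^-3 M
pH = −log[H+] = −log(3.81 × 10^-3) = 2.42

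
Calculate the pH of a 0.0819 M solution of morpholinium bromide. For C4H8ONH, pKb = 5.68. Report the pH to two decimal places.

pH = 4.70

C4H8ONH2+ is the conjugate acid of the weak base C4H8ONH.
Kb = 10^(−5.68) = 2.09 × 10^-6
Ka = Kw/Kb = 1.0×10^-14 / 2.09 × 10^-6 = 4.78 × 10^-9
From the ICE table, Ka = [H+]²/(0.0819 − [H+]) = 4.78 × 10^-9.
Neglecting [H+] in the denominator: [H+] = √(4.78 × 10^-9 × 0.0819) = 1.98 × 10^-5 M
pH = −log[H+] = −log(1.98 × 10^-5) = 4.70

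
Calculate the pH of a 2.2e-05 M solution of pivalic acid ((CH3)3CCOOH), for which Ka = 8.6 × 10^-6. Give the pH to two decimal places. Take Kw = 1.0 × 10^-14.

pH = 5.00

(CH3)3CCOOH ⇌ (CH3)3CCOO- + H+
Ka = [H+]²/(2.2e-05 − [H+]) = 8.6 × 10^-6
The 5% rule fails; solving [H+]² + Ka·[H+] − Ka·C₀ = 0 exactly:
[H+] = [−8.6e-06 + √(8.6e-06² + 7.57e-10)]/2 = 1.01 × 10^-5 M
pH = −log(1.01 × 10^-5) = 5.00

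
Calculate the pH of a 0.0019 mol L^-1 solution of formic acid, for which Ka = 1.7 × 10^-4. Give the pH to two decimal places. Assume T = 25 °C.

pH = 3.31

HCOOH ⇌ HCOO- + H+
From the ICE table, Ka = [H+]²/(0.0019 − [H+]) = 1.7 × 10^-4.
[H+] is not negligible relative to C₀; solve [H+]² + 0.00017·[H+] − 3.23e-07 = 0.
[H+] = (−Ka + √(Ka² + 4·Ka·C₀))/2 = 4.90 × 10^-4 M
pH = −log[H+] = −log(4.90 × 10^-4) = 3.31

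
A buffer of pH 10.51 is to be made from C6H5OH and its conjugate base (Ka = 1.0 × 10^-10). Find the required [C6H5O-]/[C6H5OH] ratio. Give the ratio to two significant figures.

pKa = -log(1.0 × 10^-10) = 10.000
pH = pKa + log(r) ⇒ log(r) = 10.51 − 10.000 = +0.510
r = [C6H5O-]/[C6H5OH] = 10^(+0.510) = 3.24

ratio = 3.2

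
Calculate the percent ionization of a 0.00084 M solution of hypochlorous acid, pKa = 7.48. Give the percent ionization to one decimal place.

0.6%

HOCl ⇌ OCl- + H+; let x = [H+] at equilibrium.
Ka = 10^(−7.48) = 3.31 × 10^-8
x ≈ √(Ka·C₀) = √(3.31 × 10^-8 × 0.00084) = 5.27 × 10^-6 M
Fraction ionized = 5.27 × 10^-6 / 0.00084 = 0.0063 → 0.6%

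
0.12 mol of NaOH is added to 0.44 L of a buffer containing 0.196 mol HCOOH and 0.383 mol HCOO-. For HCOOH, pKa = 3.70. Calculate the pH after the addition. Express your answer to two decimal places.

pH = 4.52

After neutralization: n(HCOOH) = 0.076 mol, n(HCOO-) = 0.503 mol.
Henderson–Hasselbalch with mole ratio 0.503/0.076: pH = 3.70 + (+0.821)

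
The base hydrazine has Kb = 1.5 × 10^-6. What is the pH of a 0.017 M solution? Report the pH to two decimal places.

pH = 10.20

N2H4 + H2O ⇌ N2H5+ + OH-
Kb = [OH-]²/(0.017 − [OH-]) = 1.5 × 10^-6
Neglecting [OH-] in the denominator: [OH-] = √(1.5 × 10^-6 × 0.017) = 1.60 × 10^-4 M
pOH = −log(1.60 × 10^-4) = 3.80; pH = 14.00 − 3.80 = 10.20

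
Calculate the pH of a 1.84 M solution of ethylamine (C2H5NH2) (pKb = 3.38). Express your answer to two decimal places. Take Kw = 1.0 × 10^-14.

pH = 12.44

C2H5NH2 + H2O ⇌ C2H5NH3+ + OH-
Kb = 10^(−3.38) = 4.17 × 10^-4
Kb = [OH-]²/(1.84 − [OH-]) = 4.17 × 10^-4
Assume [OH-] ≪ 1.84: [OH-] ≈ √(4.17 × 10^-4 × 1.84) = 2.77 × 10^-2 M
pOH = 1.56, so pH = 14.00 − pOH = 12.44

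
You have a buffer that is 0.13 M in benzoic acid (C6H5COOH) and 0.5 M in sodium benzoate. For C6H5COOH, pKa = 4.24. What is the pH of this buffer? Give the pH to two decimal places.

pH = 4.83

pH = pKa + log([A⁻]/[HA]) = 4.24 + log(0.5/0.13)
pH = 4.24 + (+0.585) = 4.83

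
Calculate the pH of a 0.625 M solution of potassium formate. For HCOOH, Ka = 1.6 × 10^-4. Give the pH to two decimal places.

pH = 8.80

HCOO- is the conjugate base of the weak acid HCOOH.
Kb = Kw/Ka = 1.0×10^-14 / 1.6 × 10^-4 = 6.25 × 10^-11
Kb = [OH-]²/(0.625 − [OH-]) = 6.25 × 10^-11
Since Kb ≪ C₀, [OH-] ≈ √(Kb·C₀) = 6.25 × 10^-6 M.
Check: 0.001% ionized — well under 5%, approximation valid.
pOH = −log(6.25 × 10^-6) = 5.20; pH = 14.00 − 5.20 = 8.80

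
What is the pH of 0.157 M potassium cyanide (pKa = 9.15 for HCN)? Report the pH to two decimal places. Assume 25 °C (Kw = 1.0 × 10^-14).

CN- is the conjugate base of the weak acid HCN.
Ka = 10^(−9.15) = 7.08 × 10^-10
Kb = Kw/Ka = 1.0×10^-14 / 7.08 × 10^-10 = 1.41 × 10^-5
From the ICE table, Kb = x²/(0.157 − x) = 1.41 × 10^-5.
Neglecting x in the denominator: x = √(1.41 × 10^-5 × 0.157) = 1.49 × 10^-3 M
pOH = 2.83, so pH = 14.00 − pOH = 11.17

pH = 11.17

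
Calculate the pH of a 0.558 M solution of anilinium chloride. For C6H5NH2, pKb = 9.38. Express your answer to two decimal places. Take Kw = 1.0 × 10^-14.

pH = 2.44

C6H5NH3+ is the conjugate acid of the weak base C6H5NH2.
Kb = 10^(−9.38) = 4.17 × 10^-10
Ka = Kw/Kb = 1.0×10^-14 / 4.17 × 10^-10 = 2.40 × 10^-5
From the ICE table, Ka = [H+]²/(0.558 − [H+]) = 2.40 × 10^-5.
Neglecting [H+] in the denominator: [H+] = √(2.40 × 10^-5 × 0.558) = 3.66 × 10^-3 M
pH = −log(3.66 × 10^-3) = 2.44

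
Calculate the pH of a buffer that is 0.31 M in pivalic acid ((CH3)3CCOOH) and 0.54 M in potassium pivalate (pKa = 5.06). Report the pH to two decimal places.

pH = 5.30

pH = pKa + log([A⁻]/[HA]) = 5.06 + log(0.54/0.31)
pH = 5.06 + (+0.241) = 5.30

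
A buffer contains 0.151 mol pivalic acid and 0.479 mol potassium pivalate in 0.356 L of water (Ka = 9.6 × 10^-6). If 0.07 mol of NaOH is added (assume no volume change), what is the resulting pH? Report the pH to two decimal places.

pH = 5.85

OH- converts (CH3)3CCOOH to (CH3)3CCOO-: (CH3)3CCOOH → 0.081 mol, (CH3)3CCOO- → 0.549 mol.
pKa = −log(9.6 × 10^-6) = 5.018
pH = pKa + log([A⁻]/[HA]) = 5.018 + log(0.549/0.081) = 5.018 +0.831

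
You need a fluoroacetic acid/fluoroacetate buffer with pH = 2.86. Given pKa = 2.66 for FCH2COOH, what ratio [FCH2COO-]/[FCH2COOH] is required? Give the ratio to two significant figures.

pH = pKa + log(r) ⇒ log(r) = 2.86 − 2.66 = +0.20
r = [FCH2COO-]/[FCH2COOH] = 10^(+0.20) = 1.58

ratio = 1.6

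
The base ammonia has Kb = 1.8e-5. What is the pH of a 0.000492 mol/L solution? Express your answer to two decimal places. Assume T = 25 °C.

NH3 + H2O ⇌ NH4+ + OH-
From the ICE table, Kb = x²/(0.000492 − x) = 1.8 × 10^-5.
The 5% rule fails; solving x² + Kb·x − Kb·C₀ = 0 exactly:
x = [−1.8e-05 + √(1.8e-05² + 3.54e-08)]/2 = 8.55 × 10^-5 M
pOH = −log(8.55 × 10^-5) = 4.07; pH = 14.00 − 4.07 = 9.93

pH = 9.93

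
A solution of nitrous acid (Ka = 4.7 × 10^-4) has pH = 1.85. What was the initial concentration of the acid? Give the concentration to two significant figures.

[H+] = 10^(-1.85) = 1.41 × 10^-2 M = x
Ka = x²/(C₀ − x) ⇒ C₀ = x + x²/Ka
C₀ = 1.41 × 10^-2 + (1.41 × 10^-2)²/(4.7 × 10^-4) = 4.37 × 10^-1 M

C₀ = 4.4 × 10^-1 M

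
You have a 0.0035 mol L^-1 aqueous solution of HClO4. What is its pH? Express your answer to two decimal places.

pH = 2.46

HClO4 is a strong acid and dissociates completely, so [H+] = 0.0035 M.
pH = -log(0.0035) = 2.46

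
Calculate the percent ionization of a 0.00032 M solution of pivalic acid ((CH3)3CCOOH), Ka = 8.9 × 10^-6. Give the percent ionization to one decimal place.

(CH3)3CCOOH ⇌ (CH3)3CCOO- + H+; let x = [H+] at equilibrium.
Solve x² + 8.9e-06x − 2.85e-09 = 0 → x = 4.91 × 10^-5 M
% ionization = x/C₀ × 100% = 4.91 × 10^-5/0.00032 × 100% = 15.3%

15.3%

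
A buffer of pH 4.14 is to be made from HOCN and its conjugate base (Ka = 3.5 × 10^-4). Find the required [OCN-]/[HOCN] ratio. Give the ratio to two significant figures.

ratio = 4.8

pKa = -log(3.5 × 10^-4) = 3.456
pH = pKa + log(r) ⇒ log(r) = 4.14 − 3.456 = +0.684
r = [OCN-]/[HOCN] = 10^(+0.684) = 4.83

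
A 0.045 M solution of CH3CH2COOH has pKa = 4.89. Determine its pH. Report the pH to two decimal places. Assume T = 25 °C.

CH3CH2COOH ⇌ CH3CH2COO- + H+
Ka = 10^(−4.89) = 1.29 × 10^-5
From the ICE table, Ka = [H+]²/(0.045 − [H+]) = 1.29 × 10^-5.
Assume [H+] ≪ 0.045: [H+] ≈ √(1.29 × 10^-5 × 0.045) = 7.62 × 10^-4 M
pH = −log[H+] = −log(7.62 × 10^-4) = 3.12

pH = 3.12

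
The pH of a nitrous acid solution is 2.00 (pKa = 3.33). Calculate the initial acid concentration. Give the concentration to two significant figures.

C₀ = 2.2 × 10^-1 M

[H+] = 10^(-2.00) = 1.00 × 10^-2 M = x
Ka = 10^(−3.33) = 4.68 × 10^-4
Ka = x²/(C₀ − x) ⇒ C₀ = x + x²/Ka
C₀ = 1.00 × 10^-2 + (1.00 × 10^-2)²/(4.68 × 10^-4) = 2.24 × 10^-1 M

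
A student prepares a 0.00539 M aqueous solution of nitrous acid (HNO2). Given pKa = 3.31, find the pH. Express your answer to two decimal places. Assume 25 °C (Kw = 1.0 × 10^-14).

pH = 2.85

HNO2 ⇌ NO2- + H+
Ka = 10^(−3.31) = 4.90 × 10^-4
Let x = [H+] at equilibrium. Ka = x²/(0.00539 − x).
Here C₀/Ka ≈ 11, so the small-x approximation fails. Use the quadratic:
x = [−0.00049 + √(0.00049² + 1.06e-05)]/2 = 1.40 × 10^-3 M
pH = −log(1.40 × 10^-3) = 2.85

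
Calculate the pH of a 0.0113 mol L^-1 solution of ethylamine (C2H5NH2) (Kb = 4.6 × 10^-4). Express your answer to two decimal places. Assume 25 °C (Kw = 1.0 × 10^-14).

pH = 11.31

C2H5NH2 + H2O ⇌ C2H5NH3+ + OH-
Let x = [OH-] at equilibrium. Kb = x²/(0.0113 − x).
x is not negligible relative to C₀; solve x² + 0.00046·x − 5.2e-06 = 0.
x = (−Kb + √(Kb² + 4·Kb·C₀))/2 = 2.06 × 10^-3 M
pOH = 2.69, so pH = 14.00 − pOH = 11.31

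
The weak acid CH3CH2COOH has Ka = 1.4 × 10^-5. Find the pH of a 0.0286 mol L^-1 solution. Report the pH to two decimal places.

pH = 3.20

CH3CH2COOH ⇌ CH3CH2COO- + H+
Ka = [H+]²/(0.0286 − [H+]) = 1.4 × 10^-5
Assume [H+] ≪ 0.0286: [H+] ≈ √(1.4 × 10^-5 × 0.0286) = 6.33 × 10^-4 M
Check: 2.2% ionized — well under 5%, approximation valid.
pH = −log[H+] = −log(6.33 × 10^-4) = 3.20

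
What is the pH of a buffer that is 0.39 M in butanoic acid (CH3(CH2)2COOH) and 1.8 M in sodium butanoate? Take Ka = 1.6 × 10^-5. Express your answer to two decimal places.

pH = 5.46

pKa = −log(1.6 × 10^-5) = 4.796
Henderson–Hasselbalch: pH = pKa + log([CH3(CH2)2COO-]/[CH3(CH2)2COOH]) = 4.796 + log(1.8/0.39)
pH = 4.796 + (+0.664) = 5.46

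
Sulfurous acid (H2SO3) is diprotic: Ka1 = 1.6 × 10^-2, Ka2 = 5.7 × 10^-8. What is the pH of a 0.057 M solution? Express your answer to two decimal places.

Since Ka1 ≫ Ka2, the first ionization dominates [H+].
Ka1 = x²/(0.057 − x) = 1.6 × 10^-2
Solving the quadratic: x = (−Ka1 + √(Ka1² + 4·Ka1·C₀))/2 = 2.32 × 10^-2 M
pH = −log(2.32 × 10^-2) = 1.63

pH = 1.63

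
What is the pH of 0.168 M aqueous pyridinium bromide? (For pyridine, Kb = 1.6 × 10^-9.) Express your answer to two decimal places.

C5H5NH+ is the conjugate acid of the weak base C5H5N.
Ka = Kw/Kb = 1.0×10^-14 / 1.6 × 10^-9 = 6.25 × 10^-6
From the ICE table, Ka = x²/(0.168 − x) = 6.25 × 10^-6.
Assume x ≪ 0.168: x ≈ √(6.25 × 10^-6 × 0.168) = 1.02 × 10^-3 M
(x/C₀ = 0.61% < 5%, so the approximation holds.)
pH = −log(1.02 × 10^-3) = 2.99

pH = 2.99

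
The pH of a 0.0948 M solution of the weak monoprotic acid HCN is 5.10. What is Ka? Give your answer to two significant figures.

[H+] = 10^(-5.10) = 7.94 × 10^-6 M
At equilibrium [HA] = 0.0948 − 7.94 × 10^-6 = 9.48 × 10^-2 M
Ka = [H+][A-]/[HA] = (7.94 × 10^-6)² / 9.48 × 10^-2 = 6.7 × 10^-10

Ka = 6.7 × 10^-10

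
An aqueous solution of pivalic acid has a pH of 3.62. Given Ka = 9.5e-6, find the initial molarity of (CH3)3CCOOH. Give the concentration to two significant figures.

C₀ = 6.3 × 10^-3 M

[H+] = 10^(-3.62) = 2.40 × 10^-4 M = x
Ka = x²/(C₀ − x) ⇒ C₀ = x + x²/Ka
C₀ = 2.40 × 10^-4 + (2.40 × 10^-4)²/(9.5 × 10^-6) = 6.30 × 10^-3 M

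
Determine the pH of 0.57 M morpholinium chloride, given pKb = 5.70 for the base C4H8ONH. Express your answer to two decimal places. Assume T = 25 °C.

pH = 4.27

C4H8ONH2+ is the conjugate acid of the weak base C4H8ONH.
Kb = 10^(−5.70) = 2.00 × 10^-6
Ka = Kw/Kb = 1.0×10^-14 / 2.00 × 10^-6 = 5.00 × 10^-9
From the ICE table, Ka = [H+]²/(0.57 − [H+]) = 5.00 × 10^-9.
Neglecting [H+] in the denominator: [H+] = √(5.00 × 10^-9 × 0.57) = 5.34 × 10^-5 M
pH = −log[H+] = −log(5.34 × 10^-5) = 4.27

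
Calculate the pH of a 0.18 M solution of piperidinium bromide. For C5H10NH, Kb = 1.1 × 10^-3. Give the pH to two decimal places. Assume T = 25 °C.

C5H10NH2+ is the conjugate acid of the weak base C5H10NH.
Ka = Kw/Kb = 1.0×10^-14 / 1.1 × 10^-3 = 9.09 × 10^-12
From the ICE table, Ka = [H+]²/(0.18 − [H+]) = 9.09 × 10^-12.
Assume [H+] ≪ 0.18: [H+] ≈ √(9.09 × 10^-12 × 0.18) = 1.28 × 10^-6 M
([H+]/C₀ = 0.00071% < 5%, so the approximation holds.)
pH = −log[H+] = −log(1.28 × 10^-6) = 5.89

pH = 5.89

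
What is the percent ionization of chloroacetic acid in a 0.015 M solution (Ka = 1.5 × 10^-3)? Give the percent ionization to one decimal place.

27.0%

ClCH2COOH ⇌ ClCH2COO- + H+; let x = [H+] at equilibrium.
Solve x² + 0.0015x − 2.25e-05 = 0 → x = 4.05 × 10^-3 M
% ionization = x/C₀ × 100% = 4.05 × 10^-3/0.015 × 100% = 27.0%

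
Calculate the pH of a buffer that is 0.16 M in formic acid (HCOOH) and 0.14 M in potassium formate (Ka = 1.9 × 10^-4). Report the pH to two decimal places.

pH = 3.66

pKa = −log(1.9 × 10^-4) = 3.721
Using pH = pKa + log([base]/[acid]) with [base]/[acid] = 0.14/0.16:
pH = 3.721 + (-0.058) = 3.66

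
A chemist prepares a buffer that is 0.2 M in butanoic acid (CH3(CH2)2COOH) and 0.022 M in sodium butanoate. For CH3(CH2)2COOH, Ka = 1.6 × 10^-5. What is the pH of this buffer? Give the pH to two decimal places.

pH = 3.84

pKa = −log(1.6 × 10^-5) = 4.796
Using pH = pKa + log([base]/[acid]) with [base]/[acid] = 0.022/0.2:
pH = 4.796 + (-0.959) = 3.84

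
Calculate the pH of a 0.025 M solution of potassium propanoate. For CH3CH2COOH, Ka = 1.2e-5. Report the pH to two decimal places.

CH3CH2COO- is the conjugate base of the weak acid CH3CH2COOH.
Kb = Kw/Ka = 1.0×10^-14 / 1.2 × 10^-5 = 8.33 × 10^-10
Let x = [OH-] at equilibrium. Kb = x²/(0.025 − x).
Assume x ≪ 0.025: x ≈ √(8.33 × 10^-10 × 0.025) = 4.56 × 10^-6 M
(x/C₀ = 0.018% < 5%, so the approximation holds.)
pOH = −log(4.56 × 10^-6) = 5.34; pH = 14.00 − 5.34 = 8.66

pH = 8.66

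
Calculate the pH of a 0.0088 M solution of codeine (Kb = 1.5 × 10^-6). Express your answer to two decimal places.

C18H21NO3 + H2O ⇌ C18H22NO3+ + OH-
Let x = [OH-] at equilibrium. Kb = x²/(0.0088 − x).
Neglecting x in the denominator: x = √(1.5 × 10^-6 × 0.0088) = 1.15 × 10^-4 M
(x/C₀ = 1.3% < 5%, so the approximation holds.)
pOH = 3.94, so pH = 14.00 − pOH = 10.06

pH = 10.06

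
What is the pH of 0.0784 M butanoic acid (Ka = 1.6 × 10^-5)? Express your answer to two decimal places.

CH3(CH2)2COOH ⇌ CH3(CH2)2COO- + H+
From the ICE table, Ka = [H+]²/(0.0784 − [H+]) = 1.6 × 10^-5.
Assume [H+] ≪ 0.0784: [H+] ≈ √(1.6 × 10^-5 × 0.0784) = 1.12 × 10^-3 M
Check: 1.4% ionized — well under 5%, approximation valid.
pH = −log(1.12 × 10^-3) = 2.95

pH = 2.95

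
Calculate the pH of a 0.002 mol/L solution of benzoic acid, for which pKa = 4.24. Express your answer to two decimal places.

C6H5COOH ⇌ C6H5COO- + H+
Ka = 10^(−4.24) = 5.75 × 10^-5
Ka = x²/(0.002 − x) = 5.75 × 10^-5
x is not negligible relative to C₀; solve x² + 5.75e-05·x − 1.15e-07 = 0.
x = (−Ka + √(Ka² + 4·Ka·C₀))/2 = 3.12 × 10^-4 M
pH = −log(3.12 × 10^-4) = 3.51

pH = 3.51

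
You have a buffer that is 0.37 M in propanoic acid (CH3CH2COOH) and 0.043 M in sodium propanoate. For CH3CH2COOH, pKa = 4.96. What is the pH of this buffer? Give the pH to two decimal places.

pH = 4.03

pH = pKa + log([A⁻]/[HA]) = 4.96 + log(0.043/0.37)
pH = 4.96 + (-0.935) = 4.03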